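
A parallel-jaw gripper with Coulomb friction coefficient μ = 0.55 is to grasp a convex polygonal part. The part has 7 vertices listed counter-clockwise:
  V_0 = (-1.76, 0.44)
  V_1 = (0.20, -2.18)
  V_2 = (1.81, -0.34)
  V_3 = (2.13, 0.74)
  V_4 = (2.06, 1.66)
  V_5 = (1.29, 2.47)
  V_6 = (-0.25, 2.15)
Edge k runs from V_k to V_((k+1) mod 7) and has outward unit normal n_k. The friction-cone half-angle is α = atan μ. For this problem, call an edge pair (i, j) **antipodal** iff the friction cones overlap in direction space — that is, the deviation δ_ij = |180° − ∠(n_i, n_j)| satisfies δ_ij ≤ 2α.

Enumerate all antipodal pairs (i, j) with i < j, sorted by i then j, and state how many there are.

count = 7; pairs: (0,2), (0,3), (0,4), (1,5), (1,6), (2,6), (3,6)

α = atan 0.55 = 28.81°;  2α = 57.62°
n_0 = (-0.8007, -0.5990)
n_1 = (+0.7526, -0.6585)
n_2 = (+0.9588, -0.2841)
n_3 = (+0.9971, +0.0759)
n_4 = (+0.7248, +0.6890)
n_5 = (-0.2034, +0.9791)
n_6 = (-0.7496, +0.6619)
  (0,1): δ = 77.99°  ·
  (0,2): δ = 53.30°  ✓
  (0,3): δ = 32.45°  ✓
  (0,4): δ = 6.75°  ✓
  (0,5): δ = 64.94°  ·
  (0,6): δ = 101.75°  ·
  (1,2): δ = 155.32°  ·
  (1,3): δ = 134.46°  ·
  (1,4): δ = 95.26°  ·
  (1,5): δ = 37.08°  ✓
  (1,6): δ = 0.26°  ✓
  (2,3): δ = 159.14°  ·
  (2,4): δ = 119.95°  ·
  (2,5): δ = 61.76°  ·
  (2,6): δ = 24.94°  ✓
  (3,4): δ = 140.80°  ·
  (3,5): δ = 82.61°  ·
  (3,6): δ = 45.80°  ✓
  (4,5): δ = 121.81°  ·
  (4,6): δ = 85.00°  ·
  (5,6): δ = 143.18°  ·
antipodal pairs: 7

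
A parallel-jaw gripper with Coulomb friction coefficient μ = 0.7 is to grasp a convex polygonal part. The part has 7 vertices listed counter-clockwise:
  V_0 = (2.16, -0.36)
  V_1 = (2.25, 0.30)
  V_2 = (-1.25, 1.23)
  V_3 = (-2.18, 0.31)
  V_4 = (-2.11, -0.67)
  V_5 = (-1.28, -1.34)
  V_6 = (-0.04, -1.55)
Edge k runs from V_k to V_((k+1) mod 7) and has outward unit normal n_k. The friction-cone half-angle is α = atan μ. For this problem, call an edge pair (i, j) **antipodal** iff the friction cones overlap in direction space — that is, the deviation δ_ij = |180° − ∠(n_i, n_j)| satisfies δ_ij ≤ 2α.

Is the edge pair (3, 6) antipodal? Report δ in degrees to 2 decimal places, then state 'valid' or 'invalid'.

δ = 65.68°, valid

α = atan 0.7 = 34.99°;  2α = 69.98°
edge 3: e_3 = (+0.07, -0.98);  n_3 = (-0.9975, -0.0712)
edge 6: e_6 = (+2.20, +1.19);  n_6 = (+0.4758, -0.8796)
∠(n_3, n_6) = 114.32°
δ = |180° − 114.32°| = 65.68°
65.68° ≤ 2α = 69.98°  →  valid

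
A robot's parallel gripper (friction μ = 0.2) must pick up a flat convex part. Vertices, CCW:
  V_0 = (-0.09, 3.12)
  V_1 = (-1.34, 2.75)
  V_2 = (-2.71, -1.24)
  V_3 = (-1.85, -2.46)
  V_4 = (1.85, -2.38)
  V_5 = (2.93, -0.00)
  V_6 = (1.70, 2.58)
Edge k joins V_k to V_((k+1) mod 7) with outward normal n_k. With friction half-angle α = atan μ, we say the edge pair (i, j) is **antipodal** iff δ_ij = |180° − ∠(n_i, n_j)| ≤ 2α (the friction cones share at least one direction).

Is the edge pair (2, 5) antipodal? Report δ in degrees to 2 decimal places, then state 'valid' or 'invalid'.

α = atan 0.2 = 11.31°;  2α = 22.62°
edge 2: e_2 = (+0.86, -1.22);  n_2 = (-0.8173, -0.5762)
edge 5: e_5 = (-1.23, +2.58);  n_5 = (+0.9027, +0.4303)
∠(n_2, n_5) = 170.31°
δ = |180° − 170.31°| = 9.69°
9.69° ≤ 2α = 22.62°  →  valid

δ = 9.69°, valid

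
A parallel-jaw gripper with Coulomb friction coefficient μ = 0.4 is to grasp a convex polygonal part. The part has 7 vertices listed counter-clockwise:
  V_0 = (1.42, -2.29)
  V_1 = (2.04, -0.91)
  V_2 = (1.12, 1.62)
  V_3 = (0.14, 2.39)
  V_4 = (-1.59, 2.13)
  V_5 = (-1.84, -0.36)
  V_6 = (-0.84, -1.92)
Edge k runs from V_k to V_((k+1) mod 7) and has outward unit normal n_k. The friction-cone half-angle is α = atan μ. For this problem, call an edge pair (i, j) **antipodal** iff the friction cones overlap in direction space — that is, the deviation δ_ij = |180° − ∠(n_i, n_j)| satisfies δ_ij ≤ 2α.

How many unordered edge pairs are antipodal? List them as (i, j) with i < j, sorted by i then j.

α = atan 0.4 = 21.80°;  2α = 43.60°
n_0 = (+0.9122, -0.4098)
n_1 = (+0.9398, +0.3417)
n_2 = (+0.6178, +0.7863)
n_3 = (-0.1486, +0.9889)
n_4 = (-0.9950, +0.0999)
n_5 = (-0.8419, -0.5397)
n_6 = (-0.1616, -0.9869)
  (0,1): δ = 135.82°  ·
  (0,2): δ = 103.96°  ·
  (0,3): δ = 57.26°  ·
  (0,4): δ = 18.46°  ✓
  (0,5): δ = 56.85°  ·
  (0,6): δ = 104.90°  ·
  (1,2): δ = 148.14°  ·
  (1,3): δ = 101.44°  ·
  (1,4): δ = 25.72°  ✓
  (1,5): δ = 12.68°  ✓
  (1,6): δ = 60.72°  ·
  (2,3): δ = 133.30°  ·
  (2,4): δ = 57.58°  ·
  (2,5): δ = 19.18°  ✓
  (2,6): δ = 28.86°  ✓
  (3,4): δ = 104.28°  ·
  (3,5): δ = 65.89°  ·
  (3,6): δ = 17.84°  ✓
  (4,5): δ = 141.61°  ·
  (4,6): δ = 93.56°  ·
  (5,6): δ = 131.96°  ·
antipodal pairs: 6

count = 6; pairs: (0,4), (1,4), (1,5), (2,5), (2,6), (3,6)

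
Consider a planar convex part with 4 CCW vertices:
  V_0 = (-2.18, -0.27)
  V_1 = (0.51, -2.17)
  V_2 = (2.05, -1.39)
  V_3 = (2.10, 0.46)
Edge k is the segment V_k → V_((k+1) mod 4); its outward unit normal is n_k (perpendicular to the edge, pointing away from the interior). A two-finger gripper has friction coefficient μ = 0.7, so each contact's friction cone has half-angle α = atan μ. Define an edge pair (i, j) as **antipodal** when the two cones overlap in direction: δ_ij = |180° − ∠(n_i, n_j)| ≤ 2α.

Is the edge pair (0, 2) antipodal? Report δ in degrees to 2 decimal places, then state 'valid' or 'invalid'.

α = atan 0.7 = 34.99°;  2α = 69.98°
edge 0: e_0 = (+2.69, -1.90);  n_0 = (-0.5769, -0.8168)
edge 2: e_2 = (+0.05, +1.85);  n_2 = (+0.9996, -0.0270)
∠(n_0, n_2) = 123.69°
δ = |180° − 123.69°| = 56.31°
56.31° ≤ 2α = 69.98°  →  valid

δ = 56.31°, valid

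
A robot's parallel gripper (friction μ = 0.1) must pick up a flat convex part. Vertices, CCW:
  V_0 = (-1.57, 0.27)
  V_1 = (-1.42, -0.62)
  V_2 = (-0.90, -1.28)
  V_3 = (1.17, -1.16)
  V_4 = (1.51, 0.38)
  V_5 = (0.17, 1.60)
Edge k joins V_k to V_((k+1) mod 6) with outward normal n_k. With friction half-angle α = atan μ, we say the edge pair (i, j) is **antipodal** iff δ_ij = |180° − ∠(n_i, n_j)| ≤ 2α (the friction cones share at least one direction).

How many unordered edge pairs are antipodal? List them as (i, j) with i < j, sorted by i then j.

α = atan 0.1 = 5.71°;  2α = 11.42°
n_0 = (-0.9861, -0.1662)
n_1 = (-0.7855, -0.6189)
n_2 = (+0.0579, -0.9983)
n_3 = (+0.9765, -0.2156)
n_4 = (+0.6732, +0.7394)
n_5 = (-0.6073, +0.7945)
  (0,1): δ = 151.33°  ·
  (0,2): δ = 96.25°  ·
  (0,3): δ = 22.02°  ·
  (0,4): δ = 38.12°  ·
  (0,5): δ = 117.83°  ·
  (1,2): δ = 124.92°  ·
  (1,3): δ = 50.68°  ·
  (1,4): δ = 9.45°  ✓
  (1,5): δ = 89.16°  ·
  (2,3): δ = 105.77°  ·
  (2,4): δ = 45.63°  ·
  (2,5): δ = 34.08°  ·
  (3,4): δ = 119.87°  ·
  (3,5): δ = 40.16°  ·
  (4,5): δ = 100.29°  ·
antipodal pairs: 1

count = 1; pairs: (1,4)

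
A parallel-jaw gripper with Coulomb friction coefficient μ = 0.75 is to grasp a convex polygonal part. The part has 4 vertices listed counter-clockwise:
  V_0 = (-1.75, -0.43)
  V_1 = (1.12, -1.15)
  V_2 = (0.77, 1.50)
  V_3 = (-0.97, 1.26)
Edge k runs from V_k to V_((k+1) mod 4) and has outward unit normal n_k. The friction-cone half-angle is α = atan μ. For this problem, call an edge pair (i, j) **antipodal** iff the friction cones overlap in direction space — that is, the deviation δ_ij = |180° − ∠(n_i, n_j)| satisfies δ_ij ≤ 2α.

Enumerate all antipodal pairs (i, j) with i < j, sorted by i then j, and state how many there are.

α = atan 0.75 = 36.87°;  2α = 73.74°
n_0 = (-0.2433, -0.9699)
n_1 = (+0.9914, +0.1309)
n_2 = (-0.1366, +0.9906)
n_3 = (-0.9080, +0.4191)
  (0,1): δ = 68.39°  ✓
  (0,2): δ = 21.94°  ✓
  (0,3): δ = 79.31°  ·
  (1,2): δ = 89.67°  ·
  (1,3): δ = 32.30°  ✓
  (2,3): δ = 122.63°  ·
antipodal pairs: 3

count = 3; pairs: (0,1), (0,2), (1,3)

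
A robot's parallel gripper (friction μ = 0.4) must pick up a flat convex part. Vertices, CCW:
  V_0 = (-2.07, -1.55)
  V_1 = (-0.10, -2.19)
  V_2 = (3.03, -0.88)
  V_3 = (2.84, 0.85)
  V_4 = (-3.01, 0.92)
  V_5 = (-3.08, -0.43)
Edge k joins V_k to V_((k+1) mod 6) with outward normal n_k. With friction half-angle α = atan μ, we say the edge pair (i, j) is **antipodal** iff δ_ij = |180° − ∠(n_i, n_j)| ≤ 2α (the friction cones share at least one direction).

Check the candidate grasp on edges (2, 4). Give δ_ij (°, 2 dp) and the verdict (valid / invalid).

δ = 9.24°, valid

α = atan 0.4 = 21.80°;  2α = 43.60°
edge 2: e_2 = (-0.19, +1.73);  n_2 = (+0.9940, +0.1092)
edge 4: e_4 = (-0.07, -1.35);  n_4 = (-0.9987, +0.0518)
∠(n_2, n_4) = 170.76°
δ = |180° − 170.76°| = 9.24°
9.24° ≤ 2α = 43.60°  →  valid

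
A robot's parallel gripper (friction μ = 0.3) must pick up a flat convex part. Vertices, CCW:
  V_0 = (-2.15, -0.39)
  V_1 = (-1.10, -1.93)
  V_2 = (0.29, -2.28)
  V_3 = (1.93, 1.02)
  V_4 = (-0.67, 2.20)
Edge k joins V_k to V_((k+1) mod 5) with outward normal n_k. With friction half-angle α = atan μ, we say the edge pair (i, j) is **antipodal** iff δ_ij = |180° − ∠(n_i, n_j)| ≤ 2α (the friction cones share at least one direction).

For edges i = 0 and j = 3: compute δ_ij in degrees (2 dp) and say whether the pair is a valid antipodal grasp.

δ = 31.30°, valid

α = atan 0.3 = 16.70°;  2α = 33.40°
edge 0: e_0 = (+1.05, -1.54);  n_0 = (-0.8262, -0.5633)
edge 3: e_3 = (-2.60, +1.18);  n_3 = (+0.4133, +0.9106)
∠(n_0, n_3) = 148.70°
δ = |180° − 148.70°| = 31.30°
31.30° ≤ 2α = 33.40°  →  valid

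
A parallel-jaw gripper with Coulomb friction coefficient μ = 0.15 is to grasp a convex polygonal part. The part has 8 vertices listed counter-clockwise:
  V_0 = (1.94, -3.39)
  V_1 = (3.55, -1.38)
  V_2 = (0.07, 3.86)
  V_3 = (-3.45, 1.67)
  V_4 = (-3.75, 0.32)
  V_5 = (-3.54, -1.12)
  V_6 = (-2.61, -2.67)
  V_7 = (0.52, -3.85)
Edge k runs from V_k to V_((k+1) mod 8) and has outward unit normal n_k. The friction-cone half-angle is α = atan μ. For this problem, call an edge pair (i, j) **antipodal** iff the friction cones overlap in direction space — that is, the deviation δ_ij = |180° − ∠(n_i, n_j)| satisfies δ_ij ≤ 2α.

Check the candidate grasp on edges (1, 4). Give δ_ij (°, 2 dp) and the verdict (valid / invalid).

α = atan 0.15 = 8.53°;  2α = 17.06°
edge 1: e_1 = (-3.48, +5.24);  n_1 = (+0.8330, +0.5532)
edge 4: e_4 = (+0.21, -1.44);  n_4 = (-0.9895, -0.1443)
∠(n_1, n_4) = 154.71°
δ = |180° − 154.71°| = 25.29°
25.29° > 2α = 17.06°  →  invalid

δ = 25.29°, invalid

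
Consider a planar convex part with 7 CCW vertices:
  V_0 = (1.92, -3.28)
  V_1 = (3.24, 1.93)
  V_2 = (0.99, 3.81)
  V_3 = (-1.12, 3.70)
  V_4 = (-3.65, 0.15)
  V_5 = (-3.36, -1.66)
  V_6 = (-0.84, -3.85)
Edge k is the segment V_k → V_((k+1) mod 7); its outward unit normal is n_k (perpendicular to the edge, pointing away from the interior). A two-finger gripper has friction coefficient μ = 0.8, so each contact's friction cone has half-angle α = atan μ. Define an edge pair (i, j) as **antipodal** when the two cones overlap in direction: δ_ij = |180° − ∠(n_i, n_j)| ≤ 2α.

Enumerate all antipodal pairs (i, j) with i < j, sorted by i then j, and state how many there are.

α = atan 0.8 = 38.66°;  2α = 77.32°
n_0 = (+0.9694, -0.2456)
n_1 = (+0.6412, +0.7674)
n_2 = (-0.0521, +0.9986)
n_3 = (-0.8144, +0.5804)
n_4 = (-0.9874, -0.1582)
n_5 = (-0.6560, -0.7548)
n_6 = (+0.2023, -0.9793)
  (0,1): δ = 115.66°  ·
  (0,2): δ = 72.80°  ✓
  (0,3): δ = 21.26°  ✓
  (0,4): δ = 23.32°  ✓
  (0,5): δ = 63.23°  ✓
  (0,6): δ = 115.89°  ·
  (1,2): δ = 137.14°  ·
  (1,3): δ = 85.60°  ·
  (1,4): δ = 41.02°  ✓
  (1,5): δ = 1.11°  ✓
  (1,6): δ = 51.55°  ✓
  (2,3): δ = 128.46°  ·
  (2,4): δ = 83.88°  ·
  (2,5): δ = 43.98°  ✓
  (2,6): δ = 8.68°  ✓
  (3,4): δ = 135.42°  ·
  (3,5): δ = 95.52°  ·
  (3,6): δ = 42.85°  ✓
  (4,5): δ = 140.09°  ·
  (4,6): δ = 87.43°  ·
  (5,6): δ = 127.34°  ·
antipodal pairs: 10

count = 10; pairs: (0,2), (0,3), (0,4), (0,5), (1,4), (1,5), (1,6), (2,5), (2,6), (3,6)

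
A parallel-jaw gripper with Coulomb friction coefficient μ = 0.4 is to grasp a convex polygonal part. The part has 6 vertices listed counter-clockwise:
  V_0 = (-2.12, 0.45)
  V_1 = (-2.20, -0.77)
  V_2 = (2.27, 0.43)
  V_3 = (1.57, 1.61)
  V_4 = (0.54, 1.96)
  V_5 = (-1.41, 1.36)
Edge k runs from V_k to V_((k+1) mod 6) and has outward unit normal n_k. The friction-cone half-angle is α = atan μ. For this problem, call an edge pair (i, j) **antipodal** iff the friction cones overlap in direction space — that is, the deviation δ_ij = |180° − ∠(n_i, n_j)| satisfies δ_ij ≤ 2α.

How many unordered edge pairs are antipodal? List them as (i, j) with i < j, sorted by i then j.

count = 4; pairs: (0,2), (1,3), (1,4), (1,5)

α = atan 0.4 = 21.80°;  2α = 43.60°
n_0 = (-0.9979, +0.0654)
n_1 = (+0.2593, -0.9658)
n_2 = (+0.8601, +0.5102)
n_3 = (+0.3217, +0.9468)
n_4 = (-0.2941, +0.9558)
n_5 = (-0.7884, +0.6151)
  (0,1): δ = 71.22°  ·
  (0,2): δ = 34.43°  ✓
  (0,3): δ = 74.98°  ·
  (0,4): δ = 110.85°  ·
  (0,5): δ = 145.79°  ·
  (1,2): δ = 74.35°  ·
  (1,3): δ = 33.80°  ✓
  (1,4): δ = 2.08°  ✓
  (1,5): δ = 37.01°  ✓
  (2,3): δ = 139.45°  ·
  (2,4): δ = 103.57°  ·
  (2,5): δ = 68.64°  ·
  (3,4): δ = 144.13°  ·
  (3,5): δ = 109.19°  ·
  (4,5): δ = 145.06°  ·
antipodal pairs: 4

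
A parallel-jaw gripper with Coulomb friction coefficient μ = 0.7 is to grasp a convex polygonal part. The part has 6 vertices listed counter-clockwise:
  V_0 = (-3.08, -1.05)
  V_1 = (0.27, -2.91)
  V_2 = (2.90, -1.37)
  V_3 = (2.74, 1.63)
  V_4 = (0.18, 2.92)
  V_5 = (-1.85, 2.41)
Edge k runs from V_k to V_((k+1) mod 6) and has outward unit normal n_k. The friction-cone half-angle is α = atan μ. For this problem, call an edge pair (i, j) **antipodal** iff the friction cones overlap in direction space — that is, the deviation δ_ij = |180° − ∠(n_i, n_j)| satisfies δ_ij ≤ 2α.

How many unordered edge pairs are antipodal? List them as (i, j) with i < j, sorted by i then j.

α = atan 0.7 = 34.99°;  2α = 69.98°
n_0 = (-0.4854, -0.8743)
n_1 = (+0.5053, -0.8629)
n_2 = (+0.9986, +0.0533)
n_3 = (+0.4500, +0.8930)
n_4 = (-0.2437, +0.9699)
n_5 = (-0.9422, +0.3350)
  (0,1): δ = 120.61°  ·
  (0,2): δ = 57.91°  ✓
  (0,3): δ = 2.30°  ✓
  (0,4): δ = 43.14°  ✓
  (0,5): δ = 99.47°  ·
  (1,2): δ = 117.30°  ·
  (1,3): δ = 57.09°  ✓
  (1,4): δ = 16.25°  ✓
  (1,5): δ = 40.08°  ✓
  (2,3): δ = 119.80°  ·
  (2,4): δ = 78.95°  ·
  (2,5): δ = 22.62°  ✓
  (3,4): δ = 139.15°  ·
  (3,5): δ = 82.83°  ·
  (4,5): δ = 123.67°  ·
antipodal pairs: 7

count = 7; pairs: (0,2), (0,3), (0,4), (1,3), (1,4), (1,5), (2,5)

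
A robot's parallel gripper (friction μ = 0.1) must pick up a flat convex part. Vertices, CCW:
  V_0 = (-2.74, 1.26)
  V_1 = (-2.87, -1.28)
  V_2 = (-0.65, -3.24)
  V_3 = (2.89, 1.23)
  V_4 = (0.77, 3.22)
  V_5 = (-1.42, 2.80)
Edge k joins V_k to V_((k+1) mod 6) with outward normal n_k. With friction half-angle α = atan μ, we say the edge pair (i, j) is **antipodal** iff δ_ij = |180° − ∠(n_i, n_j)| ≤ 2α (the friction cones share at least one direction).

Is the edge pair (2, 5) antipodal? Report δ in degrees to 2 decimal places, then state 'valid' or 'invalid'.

α = atan 0.1 = 5.71°;  2α = 11.42°
edge 2: e_2 = (+3.54, +4.47);  n_2 = (+0.7839, -0.6208)
edge 5: e_5 = (-1.32, -1.54);  n_5 = (-0.7593, +0.6508)
∠(n_2, n_5) = 177.78°
δ = |180° − 177.78°| = 2.22°
2.22° ≤ 2α = 11.42°  →  valid

δ = 2.22°, valid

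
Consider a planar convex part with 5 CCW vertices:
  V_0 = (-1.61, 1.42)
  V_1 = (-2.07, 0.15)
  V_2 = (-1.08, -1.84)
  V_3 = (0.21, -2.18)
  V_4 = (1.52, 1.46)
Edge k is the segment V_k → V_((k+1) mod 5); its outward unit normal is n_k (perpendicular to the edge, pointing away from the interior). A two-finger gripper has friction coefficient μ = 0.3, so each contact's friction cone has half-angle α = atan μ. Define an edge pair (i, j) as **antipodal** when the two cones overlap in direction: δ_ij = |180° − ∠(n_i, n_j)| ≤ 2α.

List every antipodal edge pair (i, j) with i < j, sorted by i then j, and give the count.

count = 2; pairs: (0,3), (2,4)

α = atan 0.3 = 16.70°;  2α = 33.40°
n_0 = (-0.9402, +0.3406)
n_1 = (-0.8953, -0.4454)
n_2 = (-0.2549, -0.9670)
n_3 = (+0.9409, -0.3386)
n_4 = (-0.0128, +0.9999)
  (0,1): δ = 133.64°  ·
  (0,2): δ = 84.85°  ·
  (0,3): δ = 0.12°  ✓
  (0,4): δ = 110.64°  ·
  (1,2): δ = 131.22°  ·
  (1,3): δ = 46.24°  ·
  (1,4): δ = 64.28°  ·
  (2,3): δ = 95.03°  ·
  (2,4): δ = 15.50°  ✓
  (3,4): δ = 69.47°  ·
antipodal pairs: 2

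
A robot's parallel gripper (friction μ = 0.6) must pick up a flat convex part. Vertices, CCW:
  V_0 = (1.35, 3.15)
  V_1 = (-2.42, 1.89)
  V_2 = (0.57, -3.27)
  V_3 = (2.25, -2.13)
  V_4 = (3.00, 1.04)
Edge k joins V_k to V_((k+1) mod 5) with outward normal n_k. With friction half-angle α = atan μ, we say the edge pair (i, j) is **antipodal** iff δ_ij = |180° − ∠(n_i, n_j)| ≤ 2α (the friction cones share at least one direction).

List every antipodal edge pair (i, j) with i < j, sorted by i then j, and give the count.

α = atan 0.6 = 30.96°;  2α = 61.93°
n_0 = (-0.3170, +0.9484)
n_1 = (-0.8652, -0.5014)
n_2 = (+0.5615, -0.8275)
n_3 = (+0.9731, -0.2302)
n_4 = (+0.7877, +0.6160)
  (0,1): δ = 78.39°  ·
  (0,2): δ = 15.68°  ✓
  (0,3): δ = 58.21°  ✓
  (0,4): δ = 109.54°  ·
  (1,2): δ = 85.93°  ·
  (1,3): δ = 43.40°  ✓
  (1,4): δ = 7.93°  ✓
  (2,3): δ = 137.47°  ·
  (2,4): δ = 86.13°  ·
  (3,4): δ = 128.66°  ·
antipodal pairs: 4

count = 4; pairs: (0,2), (0,3), (1,3), (1,4)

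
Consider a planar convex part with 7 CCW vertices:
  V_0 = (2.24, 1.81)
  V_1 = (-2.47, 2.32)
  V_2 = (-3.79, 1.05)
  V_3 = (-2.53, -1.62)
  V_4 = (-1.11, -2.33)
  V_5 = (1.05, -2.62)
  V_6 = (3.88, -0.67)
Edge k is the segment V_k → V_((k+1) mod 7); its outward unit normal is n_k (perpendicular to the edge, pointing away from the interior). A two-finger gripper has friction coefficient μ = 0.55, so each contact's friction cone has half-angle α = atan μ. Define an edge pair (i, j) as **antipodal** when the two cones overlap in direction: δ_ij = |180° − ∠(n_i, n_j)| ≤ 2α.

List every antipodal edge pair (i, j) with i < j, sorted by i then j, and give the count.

α = atan 0.55 = 28.81°;  2α = 57.62°
n_0 = (+0.1077, +0.9942)
n_1 = (-0.6933, +0.7206)
n_2 = (-0.9044, -0.4268)
n_3 = (-0.4472, -0.8944)
n_4 = (-0.1331, -0.9911)
n_5 = (+0.5674, -0.8234)
n_6 = (+0.8341, +0.5516)
  (0,1): δ = 129.93°  ·
  (0,2): δ = 58.56°  ·
  (0,3): δ = 20.39°  ✓
  (0,4): δ = 1.47°  ✓
  (0,5): δ = 40.75°  ✓
  (0,6): δ = 129.66°  ·
  (1,2): δ = 108.63°  ·
  (1,3): δ = 70.46°  ·
  (1,4): δ = 51.54°  ✓
  (1,5): δ = 9.33°  ✓
  (1,6): δ = 79.58°  ·
  (2,3): δ = 141.83°  ·
  (2,4): δ = 122.91°  ·
  (2,5): δ = 80.69°  ·
  (2,6): δ = 8.21°  ✓
  (3,4): δ = 161.08°  ·
  (3,5): δ = 118.87°  ·
  (3,6): δ = 29.96°  ✓
  (4,5): δ = 137.78°  ·
  (4,6): δ = 48.88°  ✓
  (5,6): δ = 91.09°  ·
antipodal pairs: 8

count = 8; pairs: (0,3), (0,4), (0,5), (1,4), (1,5), (2,6), (3,6), (4,6)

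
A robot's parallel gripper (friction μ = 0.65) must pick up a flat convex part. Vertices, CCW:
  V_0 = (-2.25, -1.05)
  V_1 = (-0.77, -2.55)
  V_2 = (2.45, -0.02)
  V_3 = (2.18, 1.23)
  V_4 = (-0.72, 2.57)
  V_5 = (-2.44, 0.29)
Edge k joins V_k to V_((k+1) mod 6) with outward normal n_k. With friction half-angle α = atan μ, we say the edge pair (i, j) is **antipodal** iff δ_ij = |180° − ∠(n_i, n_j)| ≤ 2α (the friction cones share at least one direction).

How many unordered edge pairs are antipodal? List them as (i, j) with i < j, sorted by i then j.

α = atan 0.65 = 33.02°;  2α = 66.05°
n_0 = (-0.7118, -0.7023)
n_1 = (+0.6178, -0.7863)
n_2 = (+0.9775, +0.2111)
n_3 = (+0.4195, +0.9078)
n_4 = (-0.7983, +0.6022)
n_5 = (-0.9901, -0.1404)
  (0,1): δ = 96.46°  ·
  (0,2): δ = 32.43°  ✓
  (0,3): δ = 20.58°  ✓
  (0,4): δ = 98.35°  ·
  (0,5): δ = 143.45°  ·
  (1,2): δ = 115.97°  ·
  (1,3): δ = 62.96°  ✓
  (1,4): δ = 14.81°  ✓
  (1,5): δ = 59.91°  ✓
  (2,3): δ = 126.99°  ·
  (2,4): δ = 49.22°  ✓
  (2,5): δ = 4.12°  ✓
  (3,4): δ = 102.23°  ·
  (3,5): δ = 57.13°  ✓
  (4,5): δ = 134.90°  ·
antipodal pairs: 8

count = 8; pairs: (0,2), (0,3), (1,3), (1,4), (1,5), (2,4), (2,5), (3,5)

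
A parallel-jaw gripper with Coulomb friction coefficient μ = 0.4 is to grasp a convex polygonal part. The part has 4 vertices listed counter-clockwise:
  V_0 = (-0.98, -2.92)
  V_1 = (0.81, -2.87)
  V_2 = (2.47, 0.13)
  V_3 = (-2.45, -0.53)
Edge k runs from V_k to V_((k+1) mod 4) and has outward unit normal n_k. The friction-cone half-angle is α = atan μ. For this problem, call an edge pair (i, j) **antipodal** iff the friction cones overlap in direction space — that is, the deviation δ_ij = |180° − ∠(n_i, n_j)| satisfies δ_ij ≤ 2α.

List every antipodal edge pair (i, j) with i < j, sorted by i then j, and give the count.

α = atan 0.4 = 21.80°;  2α = 43.60°
n_0 = (+0.0279, -0.9996)
n_1 = (+0.8750, -0.4842)
n_2 = (-0.1330, +0.9911)
n_3 = (-0.8518, -0.5239)
  (0,1): δ = 120.56°  ·
  (0,2): δ = 6.04°  ✓
  (0,3): δ = 119.99°  ·
  (1,2): δ = 53.40°  ·
  (1,3): δ = 60.55°  ·
  (2,3): δ = 66.05°  ·
antipodal pairs: 1

count = 1; pairs: (0,2)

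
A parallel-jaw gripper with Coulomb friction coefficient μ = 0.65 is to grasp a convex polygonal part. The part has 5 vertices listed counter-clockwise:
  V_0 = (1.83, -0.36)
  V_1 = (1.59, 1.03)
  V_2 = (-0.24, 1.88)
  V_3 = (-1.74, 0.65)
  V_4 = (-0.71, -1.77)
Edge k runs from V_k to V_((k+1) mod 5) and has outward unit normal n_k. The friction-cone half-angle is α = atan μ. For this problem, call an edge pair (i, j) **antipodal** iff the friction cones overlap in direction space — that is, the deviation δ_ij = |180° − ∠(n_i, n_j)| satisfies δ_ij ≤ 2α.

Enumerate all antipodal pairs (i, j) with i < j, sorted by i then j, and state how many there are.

count = 5; pairs: (0,2), (0,3), (1,3), (1,4), (2,4)

α = atan 0.65 = 33.02°;  2α = 66.05°
n_0 = (+0.9854, +0.1701)
n_1 = (+0.4213, +0.9069)
n_2 = (-0.6341, +0.7733)
n_3 = (-0.9201, -0.3916)
n_4 = (+0.4854, -0.8743)
  (0,1): δ = 124.71°  ·
  (0,2): δ = 60.44°  ✓
  (0,3): δ = 13.26°  ✓
  (0,4): δ = 109.24°  ·
  (1,2): δ = 115.73°  ·
  (1,3): δ = 42.03°  ✓
  (1,4): δ = 53.95°  ✓
  (2,3): δ = 106.30°  ·
  (2,4): δ = 10.32°  ✓
  (3,4): δ = 84.02°  ·
antipodal pairs: 5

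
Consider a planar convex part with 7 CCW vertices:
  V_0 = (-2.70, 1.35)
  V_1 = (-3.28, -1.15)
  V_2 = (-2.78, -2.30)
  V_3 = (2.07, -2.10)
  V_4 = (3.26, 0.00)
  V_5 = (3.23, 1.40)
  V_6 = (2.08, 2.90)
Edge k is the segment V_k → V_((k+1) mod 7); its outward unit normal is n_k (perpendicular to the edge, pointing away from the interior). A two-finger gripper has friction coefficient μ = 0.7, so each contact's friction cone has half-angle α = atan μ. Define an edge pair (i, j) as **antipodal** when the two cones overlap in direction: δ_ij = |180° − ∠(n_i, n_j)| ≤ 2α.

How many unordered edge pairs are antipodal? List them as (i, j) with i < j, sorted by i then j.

α = atan 0.7 = 34.99°;  2α = 69.98°
n_0 = (-0.9741, +0.2260)
n_1 = (-0.9171, -0.3987)
n_2 = (+0.0412, -0.9992)
n_3 = (+0.8700, -0.4930)
n_4 = (+0.9998, +0.0214)
n_5 = (+0.7936, +0.6084)
n_6 = (-0.3085, +0.9512)
  (0,1): δ = 143.44°  ·
  (0,2): δ = 74.58°  ·
  (0,3): δ = 16.48°  ✓
  (0,4): δ = 14.29°  ✓
  (0,5): δ = 50.54°  ✓
  (0,6): δ = 121.03°  ·
  (1,2): δ = 111.14°  ·
  (1,3): δ = 53.04°  ✓
  (1,4): δ = 22.27°  ✓
  (1,5): δ = 13.98°  ✓
  (1,6): δ = 84.47°  ·
  (2,3): δ = 121.90°  ·
  (2,4): δ = 91.13°  ·
  (2,5): δ = 54.89°  ✓
  (2,6): δ = 15.60°  ✓
  (3,4): δ = 149.23°  ·
  (3,5): δ = 112.99°  ·
  (3,6): δ = 42.50°  ✓
  (4,5): δ = 143.75°  ·
  (4,6): δ = 73.26°  ·
  (5,6): δ = 109.51°  ·
antipodal pairs: 9

count = 9; pairs: (0,3), (0,4), (0,5), (1,3), (1,4), (1,5), (2,5), (2,6), (3,6)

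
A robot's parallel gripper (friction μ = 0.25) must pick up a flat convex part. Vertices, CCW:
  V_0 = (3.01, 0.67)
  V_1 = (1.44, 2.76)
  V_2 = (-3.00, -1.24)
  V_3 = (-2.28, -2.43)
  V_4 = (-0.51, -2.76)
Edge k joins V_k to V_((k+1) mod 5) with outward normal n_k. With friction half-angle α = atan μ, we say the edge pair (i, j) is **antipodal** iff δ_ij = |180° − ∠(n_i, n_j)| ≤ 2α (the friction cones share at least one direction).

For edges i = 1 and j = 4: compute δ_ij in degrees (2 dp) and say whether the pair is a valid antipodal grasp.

α = atan 0.25 = 14.04°;  2α = 28.07°
edge 1: e_1 = (-4.44, -4.00);  n_1 = (-0.6693, +0.7430)
edge 4: e_4 = (+3.52, +3.43);  n_4 = (+0.6979, -0.7162)
∠(n_1, n_4) = 177.76°
δ = |180° − 177.76°| = 2.24°
2.24° ≤ 2α = 28.07°  →  valid

δ = 2.24°, valid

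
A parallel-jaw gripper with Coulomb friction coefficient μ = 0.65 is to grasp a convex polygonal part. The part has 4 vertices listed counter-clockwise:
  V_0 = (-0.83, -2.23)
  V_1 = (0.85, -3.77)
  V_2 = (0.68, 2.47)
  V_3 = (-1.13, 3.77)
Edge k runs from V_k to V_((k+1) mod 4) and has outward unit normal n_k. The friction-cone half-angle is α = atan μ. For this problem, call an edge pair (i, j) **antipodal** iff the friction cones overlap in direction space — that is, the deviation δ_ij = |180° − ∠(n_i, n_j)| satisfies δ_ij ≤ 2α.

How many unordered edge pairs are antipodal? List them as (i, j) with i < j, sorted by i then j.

α = atan 0.65 = 33.02°;  2α = 66.05°
n_0 = (-0.6757, -0.7372)
n_1 = (+0.9996, +0.0272)
n_2 = (+0.5834, +0.8122)
n_3 = (-0.9988, -0.0499)
  (0,1): δ = 45.93°  ✓
  (0,2): δ = 6.82°  ✓
  (0,3): δ = 135.37°  ·
  (1,2): δ = 127.25°  ·
  (1,3): δ = 1.30°  ✓
  (2,3): δ = 51.45°  ✓
antipodal pairs: 4

count = 4; pairs: (0,1), (0,2), (1,3), (2,3)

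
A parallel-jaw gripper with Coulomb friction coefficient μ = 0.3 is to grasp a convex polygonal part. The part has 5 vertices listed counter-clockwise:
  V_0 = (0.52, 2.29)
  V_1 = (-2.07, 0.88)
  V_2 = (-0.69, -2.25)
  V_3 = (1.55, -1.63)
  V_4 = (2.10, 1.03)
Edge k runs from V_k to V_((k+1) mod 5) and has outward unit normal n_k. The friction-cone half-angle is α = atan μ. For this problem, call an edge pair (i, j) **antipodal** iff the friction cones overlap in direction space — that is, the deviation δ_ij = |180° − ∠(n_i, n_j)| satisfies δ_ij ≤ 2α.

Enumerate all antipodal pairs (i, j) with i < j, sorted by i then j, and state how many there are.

count = 2; pairs: (0,2), (1,4)

α = atan 0.3 = 16.70°;  2α = 33.40°
n_0 = (-0.4781, +0.8783)
n_1 = (-0.9150, -0.4034)
n_2 = (+0.2668, -0.9638)
n_3 = (+0.9793, -0.2025)
n_4 = (+0.6235, +0.7818)
  (0,1): δ = 94.77°  ·
  (0,2): δ = 13.09°  ✓
  (0,3): δ = 49.75°  ·
  (0,4): δ = 112.86°  ·
  (1,2): δ = 98.32°  ·
  (1,3): δ = 35.47°  ·
  (1,4): δ = 27.64°  ✓
  (2,3): δ = 117.15°  ·
  (2,4): δ = 54.04°  ·
  (3,4): δ = 116.89°  ·
antipodal pairs: 2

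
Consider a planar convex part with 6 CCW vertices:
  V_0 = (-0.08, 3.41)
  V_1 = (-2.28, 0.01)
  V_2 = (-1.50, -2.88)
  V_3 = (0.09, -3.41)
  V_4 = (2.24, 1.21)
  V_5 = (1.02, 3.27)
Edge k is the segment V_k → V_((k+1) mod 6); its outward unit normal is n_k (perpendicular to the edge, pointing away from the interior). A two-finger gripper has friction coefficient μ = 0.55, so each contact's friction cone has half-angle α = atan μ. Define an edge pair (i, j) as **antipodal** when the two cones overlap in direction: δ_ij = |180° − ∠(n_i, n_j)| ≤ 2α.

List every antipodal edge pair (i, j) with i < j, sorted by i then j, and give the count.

α = atan 0.55 = 28.81°;  2α = 57.62°
n_0 = (-0.8396, +0.5433)
n_1 = (-0.9655, -0.2606)
n_2 = (-0.3162, -0.9487)
n_3 = (+0.9066, -0.4219)
n_4 = (+0.8604, +0.5096)
n_5 = (+0.1263, +0.9920)
  (0,1): δ = 131.99°  ·
  (0,2): δ = 75.53°  ·
  (0,3): δ = 7.95°  ✓
  (0,4): δ = 63.54°  ·
  (0,5): δ = 115.65°  ·
  (1,2): δ = 123.54°  ·
  (1,3): δ = 40.06°  ✓
  (1,4): δ = 15.53°  ✓
  (1,5): δ = 67.64°  ·
  (2,3): δ = 96.52°  ·
  (2,4): δ = 40.93°  ✓
  (2,5): δ = 11.18°  ✓
  (3,4): δ = 124.41°  ·
  (3,5): δ = 72.30°  ·
  (4,5): δ = 127.89°  ·
antipodal pairs: 5

count = 5; pairs: (0,3), (1,3), (1,4), (2,4), (2,5)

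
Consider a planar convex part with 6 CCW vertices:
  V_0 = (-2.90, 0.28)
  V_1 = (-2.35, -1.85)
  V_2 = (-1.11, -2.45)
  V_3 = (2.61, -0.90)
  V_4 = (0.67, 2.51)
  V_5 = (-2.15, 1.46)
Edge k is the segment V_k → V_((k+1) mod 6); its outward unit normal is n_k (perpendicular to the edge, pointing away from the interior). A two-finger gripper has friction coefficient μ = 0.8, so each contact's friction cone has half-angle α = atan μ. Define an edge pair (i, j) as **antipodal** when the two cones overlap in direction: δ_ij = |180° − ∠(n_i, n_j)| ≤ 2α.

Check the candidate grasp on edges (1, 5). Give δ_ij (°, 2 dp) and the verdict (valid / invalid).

α = atan 0.8 = 38.66°;  2α = 77.32°
edge 1: e_1 = (+1.24, -0.60);  n_1 = (-0.4356, -0.9002)
edge 5: e_5 = (-0.75, -1.18);  n_5 = (-0.8440, +0.5364)
∠(n_1, n_5) = 96.62°
δ = |180° − 96.62°| = 83.38°
83.38° > 2α = 77.32°  →  invalid

δ = 83.38°, invalid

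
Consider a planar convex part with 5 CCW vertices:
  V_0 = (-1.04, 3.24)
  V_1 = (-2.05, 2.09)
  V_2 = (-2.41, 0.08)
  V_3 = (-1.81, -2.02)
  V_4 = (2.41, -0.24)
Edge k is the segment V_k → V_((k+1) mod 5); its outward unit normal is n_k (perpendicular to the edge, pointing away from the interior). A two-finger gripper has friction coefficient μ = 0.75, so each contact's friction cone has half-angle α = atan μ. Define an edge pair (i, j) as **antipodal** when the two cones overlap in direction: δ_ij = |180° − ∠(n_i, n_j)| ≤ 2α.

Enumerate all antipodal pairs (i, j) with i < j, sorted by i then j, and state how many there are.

count = 5; pairs: (0,3), (1,3), (1,4), (2,4), (3,4)

α = atan 0.75 = 36.87°;  2α = 73.74°
n_0 = (-0.7514, +0.6599)
n_1 = (-0.9843, +0.1763)
n_2 = (-0.9615, -0.2747)
n_3 = (+0.3886, -0.9214)
n_4 = (+0.7102, +0.7040)
  (0,1): δ = 148.86°  ·
  (0,2): δ = 122.76°  ·
  (0,3): δ = 25.84°  ✓
  (0,4): δ = 86.04°  ·
  (1,2): δ = 153.90°  ·
  (1,3): δ = 56.98°  ✓
  (1,4): δ = 54.91°  ✓
  (2,3): δ = 83.08°  ·
  (2,4): δ = 28.81°  ✓
  (3,4): δ = 68.12°  ✓
antipodal pairs: 5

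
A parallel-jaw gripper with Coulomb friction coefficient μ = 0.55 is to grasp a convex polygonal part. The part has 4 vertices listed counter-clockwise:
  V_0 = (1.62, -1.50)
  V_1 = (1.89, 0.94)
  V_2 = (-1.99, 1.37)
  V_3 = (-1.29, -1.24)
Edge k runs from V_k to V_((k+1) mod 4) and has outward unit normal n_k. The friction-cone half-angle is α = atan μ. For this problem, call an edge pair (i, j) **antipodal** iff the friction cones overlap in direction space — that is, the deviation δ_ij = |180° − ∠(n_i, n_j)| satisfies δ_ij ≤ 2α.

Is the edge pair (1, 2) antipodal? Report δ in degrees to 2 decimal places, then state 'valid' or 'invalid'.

α = atan 0.55 = 28.81°;  2α = 57.62°
edge 1: e_1 = (-3.88, +0.43);  n_1 = (+0.1102, +0.9939)
edge 2: e_2 = (+0.70, -2.61);  n_2 = (-0.9659, -0.2590)
∠(n_1, n_2) = 111.34°
δ = |180° − 111.34°| = 68.66°
68.66° > 2α = 57.62°  →  invalid

δ = 68.66°, invalid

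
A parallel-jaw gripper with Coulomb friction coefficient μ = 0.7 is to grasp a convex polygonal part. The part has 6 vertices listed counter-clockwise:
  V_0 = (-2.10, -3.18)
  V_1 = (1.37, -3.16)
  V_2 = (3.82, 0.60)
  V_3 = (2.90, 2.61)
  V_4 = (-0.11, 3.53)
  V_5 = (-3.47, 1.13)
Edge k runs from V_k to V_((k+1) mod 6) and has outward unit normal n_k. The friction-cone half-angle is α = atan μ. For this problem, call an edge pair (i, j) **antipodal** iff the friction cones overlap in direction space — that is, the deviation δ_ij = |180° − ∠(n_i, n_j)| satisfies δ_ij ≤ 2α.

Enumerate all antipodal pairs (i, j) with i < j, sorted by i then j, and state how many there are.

count = 7; pairs: (0,2), (0,3), (0,4), (1,4), (1,5), (2,5), (3,5)

α = atan 0.7 = 34.99°;  2α = 69.98°
n_0 = (+0.0058, -1.0000)
n_1 = (+0.8378, -0.5459)
n_2 = (+0.9093, +0.4162)
n_3 = (+0.2923, +0.9563)
n_4 = (-0.5812, +0.8137)
n_5 = (-0.9530, -0.3029)
  (0,1): δ = 123.42°  ·
  (0,2): δ = 65.74°  ✓
  (0,3): δ = 17.33°  ✓
  (0,4): δ = 35.21°  ✓
  (0,5): δ = 107.30°  ·
  (1,2): δ = 122.32°  ·
  (1,3): δ = 73.91°  ·
  (1,4): δ = 21.37°  ✓
  (1,5): δ = 50.72°  ✓
  (2,3): δ = 131.59°  ·
  (2,4): δ = 79.06°  ·
  (2,5): δ = 6.96°  ✓
  (3,4): δ = 127.47°  ·
  (3,5): δ = 55.37°  ✓
  (4,5): δ = 107.90°  ·
antipodal pairs: 7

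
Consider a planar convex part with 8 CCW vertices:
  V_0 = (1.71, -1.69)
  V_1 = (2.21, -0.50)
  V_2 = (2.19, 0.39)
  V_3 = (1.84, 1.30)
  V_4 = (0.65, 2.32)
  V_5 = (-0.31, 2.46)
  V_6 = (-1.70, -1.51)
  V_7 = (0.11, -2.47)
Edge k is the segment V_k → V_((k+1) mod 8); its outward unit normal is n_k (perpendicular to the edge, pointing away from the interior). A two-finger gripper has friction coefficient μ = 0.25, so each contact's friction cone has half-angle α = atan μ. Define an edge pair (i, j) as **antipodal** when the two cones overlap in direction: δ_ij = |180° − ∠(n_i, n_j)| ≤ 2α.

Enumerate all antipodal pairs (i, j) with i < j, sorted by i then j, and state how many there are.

count = 4; pairs: (0,5), (1,5), (3,6), (4,6)

α = atan 0.25 = 14.04°;  2α = 28.07°
n_0 = (+0.9219, -0.3874)
n_1 = (+0.9997, +0.0225)
n_2 = (+0.9333, +0.3590)
n_3 = (+0.6508, +0.7593)
n_4 = (+0.1443, +0.9895)
n_5 = (-0.9438, +0.3305)
n_6 = (-0.4686, -0.8834)
n_7 = (+0.4382, -0.8989)
  (0,1): δ = 155.92°  ·
  (0,2): δ = 136.17°  ·
  (0,3): δ = 107.81°  ·
  (0,4): δ = 75.51°  ·
  (0,5): δ = 3.49°  ✓
  (0,6): δ = 84.85°  ·
  (0,7): δ = 138.78°  ·
  (1,2): δ = 160.25°  ·
  (1,3): δ = 131.89°  ·
  (1,4): δ = 99.58°  ·
  (1,5): δ = 20.58°  ✓
  (1,6): δ = 60.77°  ·
  (1,7): δ = 114.70°  ·
  (2,3): δ = 151.64°  ·
  (2,4): δ = 119.33°  ·
  (2,5): δ = 40.33°  ·
  (2,6): δ = 41.02°  ·
  (2,7): δ = 94.95°  ·
  (3,4): δ = 147.70°  ·
  (3,5): δ = 68.70°  ·
  (3,6): δ = 12.66°  ✓
  (3,7): δ = 66.59°  ·
  (4,5): δ = 101.00°  ·
  (4,6): δ = 19.64°  ✓
  (4,7): δ = 34.29°  ·
  (5,6): δ = 98.64°  ·
  (5,7): δ = 44.71°  ·
  (6,7): δ = 126.07°  ·
antipodal pairs: 4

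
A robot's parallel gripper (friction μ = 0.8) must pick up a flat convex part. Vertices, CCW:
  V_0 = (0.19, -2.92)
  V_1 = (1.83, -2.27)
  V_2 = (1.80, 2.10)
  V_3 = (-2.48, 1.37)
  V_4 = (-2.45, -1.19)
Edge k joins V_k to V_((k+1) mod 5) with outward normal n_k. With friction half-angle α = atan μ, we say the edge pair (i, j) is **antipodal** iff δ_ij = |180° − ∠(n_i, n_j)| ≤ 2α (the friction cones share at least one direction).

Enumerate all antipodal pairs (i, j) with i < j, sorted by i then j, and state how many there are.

count = 5; pairs: (0,2), (0,3), (1,3), (1,4), (2,4)

α = atan 0.8 = 38.66°;  2α = 77.32°
n_0 = (+0.3685, -0.9296)
n_1 = (+1.0000, +0.0069)
n_2 = (-0.1681, +0.9858)
n_3 = (-0.9999, -0.0117)
n_4 = (-0.5481, -0.8364)
  (0,1): δ = 111.23°  ·
  (0,2): δ = 11.94°  ✓
  (0,3): δ = 69.05°  ✓
  (0,4): δ = 125.14°  ·
  (1,2): δ = 80.71°  ·
  (1,3): δ = 0.28°  ✓
  (1,4): δ = 56.37°  ✓
  (2,3): δ = 99.01°  ·
  (2,4): δ = 42.92°  ✓
  (3,4): δ = 123.91°  ·
antipodal pairs: 5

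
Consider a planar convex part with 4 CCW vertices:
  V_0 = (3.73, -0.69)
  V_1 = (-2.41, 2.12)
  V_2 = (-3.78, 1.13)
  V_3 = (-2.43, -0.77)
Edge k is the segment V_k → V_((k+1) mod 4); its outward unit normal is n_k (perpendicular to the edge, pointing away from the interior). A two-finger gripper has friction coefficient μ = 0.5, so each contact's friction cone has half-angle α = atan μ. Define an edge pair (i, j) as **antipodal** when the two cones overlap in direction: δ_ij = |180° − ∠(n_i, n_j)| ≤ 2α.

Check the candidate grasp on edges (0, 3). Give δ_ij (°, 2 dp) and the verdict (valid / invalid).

δ = 25.34°, valid

α = atan 0.5 = 26.57°;  2α = 53.13°
edge 0: e_0 = (-6.14, +2.81);  n_0 = (+0.4161, +0.9093)
edge 3: e_3 = (+6.16, +0.08);  n_3 = (+0.0130, -0.9999)
∠(n_0, n_3) = 154.66°
δ = |180° − 154.66°| = 25.34°
25.34° ≤ 2α = 53.13°  →  valid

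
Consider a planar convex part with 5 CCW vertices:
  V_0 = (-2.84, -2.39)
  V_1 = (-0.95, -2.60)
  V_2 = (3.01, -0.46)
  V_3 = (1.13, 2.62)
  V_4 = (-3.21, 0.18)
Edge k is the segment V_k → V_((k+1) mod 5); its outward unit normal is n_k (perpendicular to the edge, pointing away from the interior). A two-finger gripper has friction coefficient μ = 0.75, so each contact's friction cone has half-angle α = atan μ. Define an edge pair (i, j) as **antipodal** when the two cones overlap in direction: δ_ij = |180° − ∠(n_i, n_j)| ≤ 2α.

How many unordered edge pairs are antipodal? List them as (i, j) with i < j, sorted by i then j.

count = 5; pairs: (0,2), (0,3), (1,3), (1,4), (2,4)

α = atan 0.75 = 36.87°;  2α = 73.74°
n_0 = (-0.1104, -0.9939)
n_1 = (+0.4754, -0.8798)
n_2 = (+0.8536, +0.5210)
n_3 = (-0.4901, +0.8717)
n_4 = (-0.9898, -0.1425)
  (0,1): δ = 145.27°  ·
  (0,2): δ = 52.26°  ✓
  (0,3): δ = 35.69°  ✓
  (0,4): δ = 104.53°  ·
  (1,2): δ = 86.99°  ·
  (1,3): δ = 0.96°  ✓
  (1,4): δ = 69.81°  ✓
  (2,3): δ = 92.05°  ·
  (2,4): δ = 23.21°  ✓
  (3,4): δ = 111.15°  ·
antipodal pairs: 5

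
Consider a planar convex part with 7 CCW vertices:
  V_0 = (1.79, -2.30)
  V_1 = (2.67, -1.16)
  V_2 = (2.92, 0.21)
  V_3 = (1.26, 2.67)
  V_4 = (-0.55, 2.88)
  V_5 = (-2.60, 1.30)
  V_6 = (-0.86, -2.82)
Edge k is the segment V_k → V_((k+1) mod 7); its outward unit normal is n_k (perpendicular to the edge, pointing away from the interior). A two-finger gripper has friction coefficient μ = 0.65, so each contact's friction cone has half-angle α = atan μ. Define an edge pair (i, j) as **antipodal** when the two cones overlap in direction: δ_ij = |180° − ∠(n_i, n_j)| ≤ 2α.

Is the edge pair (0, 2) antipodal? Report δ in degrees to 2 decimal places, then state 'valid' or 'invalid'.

α = atan 0.65 = 33.02°;  2α = 66.05°
edge 0: e_0 = (+0.88, +1.14);  n_0 = (+0.7916, -0.6111)
edge 2: e_2 = (-1.66, +2.46);  n_2 = (+0.8289, +0.5594)
∠(n_0, n_2) = 71.68°
δ = |180° − 71.68°| = 108.32°
108.32° > 2α = 66.05°  →  invalid

δ = 108.32°, invalid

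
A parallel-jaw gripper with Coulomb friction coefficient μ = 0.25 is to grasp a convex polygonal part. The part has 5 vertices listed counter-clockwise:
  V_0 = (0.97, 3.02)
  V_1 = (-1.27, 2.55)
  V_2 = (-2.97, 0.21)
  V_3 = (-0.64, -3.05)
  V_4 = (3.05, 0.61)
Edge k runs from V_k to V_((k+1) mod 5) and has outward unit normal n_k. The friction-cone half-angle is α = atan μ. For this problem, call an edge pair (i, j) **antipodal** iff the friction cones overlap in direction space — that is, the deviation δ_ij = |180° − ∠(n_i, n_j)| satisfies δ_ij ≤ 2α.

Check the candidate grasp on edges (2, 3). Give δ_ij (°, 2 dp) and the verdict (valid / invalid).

α = atan 0.25 = 14.04°;  2α = 28.07°
edge 2: e_2 = (+2.33, -3.26);  n_2 = (-0.8136, -0.5815)
edge 3: e_3 = (+3.69, +3.66);  n_3 = (+0.7042, -0.7100)
∠(n_2, n_3) = 99.21°
δ = |180° − 99.21°| = 80.79°
80.79° > 2α = 28.07°  →  invalid

δ = 80.79°, invalid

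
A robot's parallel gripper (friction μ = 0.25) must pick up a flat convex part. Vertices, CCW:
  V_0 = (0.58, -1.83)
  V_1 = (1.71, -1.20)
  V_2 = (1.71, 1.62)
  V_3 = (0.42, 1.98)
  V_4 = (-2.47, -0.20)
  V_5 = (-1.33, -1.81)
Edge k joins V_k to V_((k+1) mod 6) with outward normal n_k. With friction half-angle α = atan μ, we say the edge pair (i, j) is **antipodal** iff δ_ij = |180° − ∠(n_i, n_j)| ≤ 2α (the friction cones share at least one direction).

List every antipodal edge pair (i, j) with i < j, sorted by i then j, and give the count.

α = atan 0.25 = 14.04°;  2α = 28.07°
n_0 = (+0.4870, -0.8734)
n_1 = (+1.0000, -0.0000)
n_2 = (+0.2688, +0.9632)
n_3 = (-0.6022, +0.7983)
n_4 = (-0.8161, -0.5779)
n_5 = (-0.0105, -0.9999)
  (0,1): δ = 119.14°  ·
  (0,2): δ = 44.73°  ·
  (0,3): δ = 7.89°  ✓
  (0,4): δ = 96.16°  ·
  (0,5): δ = 150.26°  ·
  (1,2): δ = 105.59°  ·
  (1,3): δ = 52.97°  ·
  (1,4): δ = 35.30°  ·
  (1,5): δ = 89.40°  ·
  (2,3): δ = 127.38°  ·
  (2,4): δ = 39.11°  ·
  (2,5): δ = 14.99°  ✓
  (3,4): δ = 91.73°  ·
  (3,5): δ = 37.63°  ·
  (4,5): δ = 125.90°  ·
antipodal pairs: 2

count = 2; pairs: (0,3), (2,5)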